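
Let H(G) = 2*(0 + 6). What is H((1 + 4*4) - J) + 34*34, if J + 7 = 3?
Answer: 1168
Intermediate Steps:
J = -4 (J = -7 + 3 = -4)
H(G) = 12 (H(G) = 2*6 = 12)
H((1 + 4*4) - J) + 34*34 = 12 + 34*34 = 12 + 1156 = 1168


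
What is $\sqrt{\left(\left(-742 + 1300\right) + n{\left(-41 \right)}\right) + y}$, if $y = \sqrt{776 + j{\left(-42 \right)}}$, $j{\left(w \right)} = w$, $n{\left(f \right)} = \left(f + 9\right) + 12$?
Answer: $\sqrt{538 + \sqrt{734}} \approx 23.772$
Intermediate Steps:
$n{\left(f \right)} = 21 + f$ ($n{\left(f \right)} = \left(9 + f\right) + 12 = 21 + f$)
$y = \sqrt{734}$ ($y = \sqrt{776 - 42} = \sqrt{734} \approx 27.092$)
$\sqrt{\left(\left(-742 + 1300\right) + n{\left(-41 \right)}\right) + y} = \sqrt{\left(\left(-742 + 1300\right) + \left(21 - 41\right)\right) + \sqrt{734}} = \sqrt{\left(558 - 20\right) + \sqrt{734}} = \sqrt{538 + \sqrt{734}}$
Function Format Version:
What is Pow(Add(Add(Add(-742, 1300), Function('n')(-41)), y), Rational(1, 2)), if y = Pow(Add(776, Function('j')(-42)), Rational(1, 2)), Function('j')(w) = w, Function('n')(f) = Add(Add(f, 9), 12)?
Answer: Pow(Add(538, Pow(734, Rational(1, 2))), Rational(1, 2)) ≈ 23.772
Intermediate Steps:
Function('n')(f) = Add(21, f) (Function('n')(f) = Add(Add(9, f), 12) = Add(21, f))
y = Pow(734, Rational(1, 2)) (y = Pow(Add(776, -42), Rational(1, 2)) = Pow(734, Rational(1, 2)) ≈ 27.092)
Pow(Add(Add(Add(-742, 1300), Function('n')(-41)), y), Rational(1, 2)) = Pow(Add(Add(Add(-742, 1300), Add(21, -41)), Pow(734, Rational(1, 2))), Rational(1, 2)) = Pow(Add(Add(558, -20), Pow(734, Rational(1, 2))), Rational(1, 2)) = Pow(Add(538, Pow(734, Rational(1, 2))), Rational(1, 2))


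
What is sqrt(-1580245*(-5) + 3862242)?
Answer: sqrt(11763467) ≈ 3429.8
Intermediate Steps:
sqrt(-1580245*(-5) + 3862242) = sqrt(7901225 + 3862242) = sqrt(11763467)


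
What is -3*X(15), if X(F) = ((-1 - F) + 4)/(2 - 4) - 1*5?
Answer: -3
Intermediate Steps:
X(F) = -13/2 + F/2 (X(F) = (3 - F)/(-2) - 5 = (3 - F)*(-1/2) - 5 = (-3/2 + F/2) - 5 = -13/2 + F/2)
-3*X(15) = -3*(-13/2 + (1/2)*15) = -3*(-13/2 + 15/2) = -3*1 = -3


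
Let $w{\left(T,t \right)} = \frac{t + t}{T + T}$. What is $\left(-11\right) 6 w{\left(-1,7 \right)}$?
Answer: $462$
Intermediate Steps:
$w{\left(T,t \right)} = \frac{t}{T}$ ($w{\left(T,t \right)} = \frac{2 t}{2 T} = 2 t \frac{1}{2 T} = \frac{t}{T}$)
$\left(-11\right) 6 w{\left(-1,7 \right)} = \left(-11\right) 6 \frac{7}{-1} = - 66 \cdot 7 \left(-1\right) = \left(-66\right) \left(-7\right) = 462$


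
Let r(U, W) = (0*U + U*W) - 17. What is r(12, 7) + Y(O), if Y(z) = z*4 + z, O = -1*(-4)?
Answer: 87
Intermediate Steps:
O = 4
Y(z) = 5*z (Y(z) = 4*z + z = 5*z)
r(U, W) = -17 + U*W (r(U, W) = (0 + U*W) - 17 = U*W - 17 = -17 + U*W)
r(12, 7) + Y(O) = (-17 + 12*7) + 5*4 = (-17 + 84) + 20 = 67 + 20 = 87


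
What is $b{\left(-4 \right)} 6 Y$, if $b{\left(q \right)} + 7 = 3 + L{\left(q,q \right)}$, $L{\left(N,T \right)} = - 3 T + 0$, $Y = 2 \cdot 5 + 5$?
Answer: $720$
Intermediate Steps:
$Y = 15$ ($Y = 10 + 5 = 15$)
$L{\left(N,T \right)} = - 3 T$
$b{\left(q \right)} = -4 - 3 q$ ($b{\left(q \right)} = -7 - \left(-3 + 3 q\right) = -4 - 3 q$)
$b{\left(-4 \right)} 6 Y = \left(-4 - -12\right) 6 \cdot 15 = \left(-4 + 12\right) 6 \cdot 15 = 8 \cdot 6 \cdot 15 = 48 \cdot 15 = 720$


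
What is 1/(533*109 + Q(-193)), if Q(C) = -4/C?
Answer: 193/11212725 ≈ 1.7213e-5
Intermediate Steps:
1/(533*109 + Q(-193)) = 1/(533*109 - 4/(-193)) = 1/(58097 - 4*(-1/193)) = 1/(58097 + 4/193) = 1/(11212725/193) = 193/11212725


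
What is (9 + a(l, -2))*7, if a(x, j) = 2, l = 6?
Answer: 77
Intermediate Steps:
(9 + a(l, -2))*7 = (9 + 2)*7 = 11*7 = 77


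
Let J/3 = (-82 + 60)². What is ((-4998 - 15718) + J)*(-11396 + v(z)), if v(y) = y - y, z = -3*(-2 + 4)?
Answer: 219532544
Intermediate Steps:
z = -6 (z = -3*2 = -6)
v(y) = 0
J = 1452 (J = 3*(-82 + 60)² = 3*(-22)² = 3*484 = 1452)
((-4998 - 15718) + J)*(-11396 + v(z)) = ((-4998 - 15718) + 1452)*(-11396 + 0) = (-20716 + 1452)*(-11396) = -19264*(-11396) = 219532544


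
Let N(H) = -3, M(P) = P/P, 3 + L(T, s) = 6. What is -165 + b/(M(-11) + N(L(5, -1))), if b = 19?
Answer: -349/2 ≈ -174.50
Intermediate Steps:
L(T, s) = 3 (L(T, s) = -3 + 6 = 3)
M(P) = 1
-165 + b/(M(-11) + N(L(5, -1))) = -165 + 19/(1 - 3) = -165 + 19/(-2) = -165 - 1/2*19 = -165 - 19/2 = -349/2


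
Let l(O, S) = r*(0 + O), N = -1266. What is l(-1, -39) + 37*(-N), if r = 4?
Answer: 46838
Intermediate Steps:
l(O, S) = 4*O (l(O, S) = 4*(0 + O) = 4*O)
l(-1, -39) + 37*(-N) = 4*(-1) + 37*(-1*(-1266)) = -4 + 37*1266 = -4 + 46842 = 46838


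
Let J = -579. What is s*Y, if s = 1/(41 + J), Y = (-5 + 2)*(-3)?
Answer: -9/538 ≈ -0.016729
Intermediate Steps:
Y = 9 (Y = -3*(-3) = 9)
s = -1/538 (s = 1/(41 - 579) = 1/(-538) = -1/538 ≈ -0.0018587)
s*Y = -1/538*9 = -9/538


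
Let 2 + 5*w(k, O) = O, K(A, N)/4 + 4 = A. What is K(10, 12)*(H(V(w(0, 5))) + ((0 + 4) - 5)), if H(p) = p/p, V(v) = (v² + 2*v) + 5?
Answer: 0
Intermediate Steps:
K(A, N) = -16 + 4*A
w(k, O) = -⅖ + O/5
V(v) = 5 + v² + 2*v
H(p) = 1
K(10, 12)*(H(V(w(0, 5))) + ((0 + 4) - 5)) = (-16 + 4*10)*(1 + ((0 + 4) - 5)) = (-16 + 40)*(1 + (4 - 5)) = 24*(1 - 1) = 24*0 = 0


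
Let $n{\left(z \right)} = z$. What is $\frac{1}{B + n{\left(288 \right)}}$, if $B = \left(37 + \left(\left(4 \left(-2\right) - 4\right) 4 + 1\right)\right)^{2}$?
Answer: $\frac{1}{388} \approx 0.0025773$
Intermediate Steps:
$B = 100$ ($B = \left(37 + \left(\left(-8 - 4\right) 4 + 1\right)\right)^{2} = \left(37 + \left(\left(-12\right) 4 + 1\right)\right)^{2} = \left(37 + \left(-48 + 1\right)\right)^{2} = \left(37 - 47\right)^{2} = \left(-10\right)^{2} = 100$)
$\frac{1}{B + n{\left(288 \right)}} = \frac{1}{100 + 288} = \frac{1}{388}$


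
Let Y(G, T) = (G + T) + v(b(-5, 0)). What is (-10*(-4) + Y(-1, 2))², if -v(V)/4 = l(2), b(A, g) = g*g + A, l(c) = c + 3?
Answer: 441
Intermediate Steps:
l(c) = 3 + c
b(A, g) = A + g² (b(A, g) = g² + A = A + g²)
v(V) = -20 (v(V) = -4*(3 + 2) = -4*5 = -20)
Y(G, T) = -20 + G + T (Y(G, T) = (G + T) - 20 = -20 + G + T)
(-10*(-4) + Y(-1, 2))² = (-10*(-4) + (-20 - 1 + 2))² = (40 - 19)² = 21² = 441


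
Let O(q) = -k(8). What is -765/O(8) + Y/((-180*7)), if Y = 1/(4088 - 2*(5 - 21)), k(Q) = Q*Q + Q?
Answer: 55156499/5191200 ≈ 10.625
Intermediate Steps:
k(Q) = Q + Q² (k(Q) = Q² + Q = Q + Q²)
Y = 1/4120 (Y = 1/(4088 - 2*(-16)) = 1/(4088 + 32) = 1/4120 ≈ 0.00024272)
O(q) = -72 (O(q) = -8*(1 + 8) = -8*9 = -1*72 = -72)
-765/O(8) + Y/((-180*7)) = -765/(-72) + 1/(4120*((-180*7))) = -765*(-1/72) + (1/4120)/(-1260) = 85/8 + (1/4120)*(-1/1260) = 85/8 - 1/5191200 = 55156499/5191200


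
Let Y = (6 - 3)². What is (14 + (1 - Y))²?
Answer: 36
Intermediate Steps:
Y = 9 (Y = 3² = 9)
(14 + (1 - Y))² = (14 + (1 - 1*9))² = (14 + (1 - 9))² = (14 - 8)² = 6² = 36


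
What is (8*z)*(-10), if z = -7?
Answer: 560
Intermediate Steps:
(8*z)*(-10) = (8*(-7))*(-10) = -56*(-10) = 560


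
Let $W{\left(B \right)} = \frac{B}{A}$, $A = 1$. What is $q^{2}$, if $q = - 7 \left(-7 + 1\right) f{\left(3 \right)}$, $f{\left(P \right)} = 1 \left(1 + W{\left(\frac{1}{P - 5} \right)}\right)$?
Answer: $441$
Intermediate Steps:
$W{\left(B \right)} = B$ ($W{\left(B \right)} = \frac{B}{1} = B 1 = B$)
$f{\left(P \right)} = 1 + \frac{1}{-5 + P}$ ($f{\left(P \right)} = 1 \left(1 + \frac{1}{P - 5}\right) = 1 \left(1 + \frac{1}{-5 + P}\right) = 1 + \frac{1}{-5 + P}$)
$q = 21$ ($q = - 7 \left(-7 + 1\right) \frac{-4 + 3}{-5 + 3} = \left(-7\right) \left(-6\right) \frac{1}{-2} \left(-1\right) = 42 \left(\left(- \frac{1}{2}\right) \left(-1\right)\right) = 42 \cdot \frac{1}{2} = 21$)
$q^{2} = 21^{2} = 441$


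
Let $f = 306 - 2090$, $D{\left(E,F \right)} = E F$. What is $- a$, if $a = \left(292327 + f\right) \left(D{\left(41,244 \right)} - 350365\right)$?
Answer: $98889506023$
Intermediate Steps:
$f = -1784$ ($f = 306 - 2090 = -1784$)
$a = -98889506023$ ($a = \left(292327 - 1784\right) \left(41 \cdot 244 - 350365\right) = 290543 \left(10004 - 350365\right) = 290543 \left(-340361\right) = -98889506023$)
$- a = \left(-1\right) \left(-98889506023\right) = 98889506023$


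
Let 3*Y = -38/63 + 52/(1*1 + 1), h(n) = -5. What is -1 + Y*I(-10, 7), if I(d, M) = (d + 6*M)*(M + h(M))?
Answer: 102211/189 ≈ 540.80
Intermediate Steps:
I(d, M) = (-5 + M)*(d + 6*M) (I(d, M) = (d + 6*M)*(M - 5) = (d + 6*M)*(-5 + M) = (-5 + M)*(d + 6*M))
Y = 1600/189 (Y = (-38/63 + 52/(1*1 + 1))/3 = (-38*1/63 + 52/(1 + 1))/3 = (-38/63 + 52/2)/3 = (-38/63 + 52*(½))/3 = (-38/63 + 26)/3 = (⅓)*(1600/63) = 1600/189 ≈ 8.4656)
-1 + Y*I(-10, 7) = -1 + 1600*(-30*7 - 5*(-10) + 6*7² + 7*(-10))/189 = -1 + 1600*(-210 + 50 + 6*49 - 70)/189 = -1 + 1600*(-210 + 50 + 294 - 70)/189 = -1 + (1600/189)*64 = -1 + 102400/189 = 102211/189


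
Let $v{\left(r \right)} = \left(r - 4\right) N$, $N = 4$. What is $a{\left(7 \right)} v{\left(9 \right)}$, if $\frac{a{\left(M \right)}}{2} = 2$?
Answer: $80$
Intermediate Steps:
$v{\left(r \right)} = -16 + 4 r$ ($v{\left(r \right)} = \left(r - 4\right) 4 = \left(-4 + r\right) 4 = -16 + 4 r$)
$a{\left(M \right)} = 4$ ($a{\left(M \right)} = 2 \cdot 2 = 4$)
$a{\left(7 \right)} v{\left(9 \right)} = 4 \left(-16 + 4 \cdot 9\right) = 4 \left(-16 + 36\right) = 4 \cdot 20 = 80$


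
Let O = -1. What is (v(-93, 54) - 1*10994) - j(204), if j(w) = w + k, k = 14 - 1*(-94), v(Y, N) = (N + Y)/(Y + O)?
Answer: -1062725/94 ≈ -11306.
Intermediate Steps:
v(Y, N) = (N + Y)/(-1 + Y) (v(Y, N) = (N + Y)/(Y - 1) = (N + Y)/(-1 + Y))
k = 108 (k = 14 + 94 = 108)
j(w) = 108 + w (j(w) = w + 108 = 108 + w)
(v(-93, 54) - 1*10994) - j(204) = ((54 - 93)/(-1 - 93) - 1*10994) - (108 + 204) = (-39/(-94) - 10994) - 1*312 = (-1/94*(-39) - 10994) - 312 = (39/94 - 10994) - 312 = -1033397/94 - 312 = -1062725/94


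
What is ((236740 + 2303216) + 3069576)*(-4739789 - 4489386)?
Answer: -51771352496100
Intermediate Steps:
((236740 + 2303216) + 3069576)*(-4739789 - 4489386) = (2539956 + 3069576)*(-9229175) = 5609532*(-9229175) = -51771352496100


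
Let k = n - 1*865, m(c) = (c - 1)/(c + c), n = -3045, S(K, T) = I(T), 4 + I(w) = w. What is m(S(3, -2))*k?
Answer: -13685/6 ≈ -2280.8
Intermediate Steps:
I(w) = -4 + w
S(K, T) = -4 + T
m(c) = (-1 + c)/(2*c) (m(c) = (-1 + c)/((2*c)) = (-1 + c)*(1/(2*c)) = (-1 + c)/(2*c))
k = -3910 (k = -3045 - 1*865 = -3045 - 865 = -3910)
m(S(3, -2))*k = ((-1 + (-4 - 2))/(2*(-4 - 2)))*(-3910) = ((½)*(-1 - 6)/(-6))*(-3910) = ((½)*(-⅙)*(-7))*(-3910) = (7/12)*(-3910) = -13685/6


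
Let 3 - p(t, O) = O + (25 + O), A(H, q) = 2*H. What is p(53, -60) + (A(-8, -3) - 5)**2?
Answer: 539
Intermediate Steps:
p(t, O) = -22 - 2*O (p(t, O) = 3 - (O + (25 + O)) = 3 - (25 + 2*O) = 3 + (-25 - 2*O) = -22 - 2*O)
p(53, -60) + (A(-8, -3) - 5)**2 = (-22 - 2*(-60)) + (2*(-8) - 5)**2 = (-22 + 120) + (-16 - 5)**2 = 98 + (-21)**2 = 98 + 441 = 539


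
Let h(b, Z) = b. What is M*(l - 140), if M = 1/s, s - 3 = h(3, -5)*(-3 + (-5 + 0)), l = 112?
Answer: 4/3 ≈ 1.3333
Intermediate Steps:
s = -21 (s = 3 + 3*(-3 + (-5 + 0)) = 3 + 3*(-3 - 5) = 3 + 3*(-8) = 3 - 24 = -21)
M = -1/21 (M = 1/(-21) = -1/21 ≈ -0.047619)
M*(l - 140) = -(112 - 140)/21 = -1/21*(-28) = 4/3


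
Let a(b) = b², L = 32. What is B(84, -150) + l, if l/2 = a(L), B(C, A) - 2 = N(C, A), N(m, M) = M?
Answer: 1900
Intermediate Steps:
B(C, A) = 2 + A
l = 2048 (l = 2*32² = 2*1024 = 2048)
B(84, -150) + l = (2 - 150) + 2048 = -148 + 2048 = 1900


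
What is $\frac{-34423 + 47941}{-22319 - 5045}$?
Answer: $- \frac{6759}{13682} \approx -0.49401$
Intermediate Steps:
$\frac{-34423 + 47941}{-22319 - 5045} = \frac{13518}{-27364} = 13518 \left(- \frac{1}{27364}\right) = - \frac{6759}{13682}$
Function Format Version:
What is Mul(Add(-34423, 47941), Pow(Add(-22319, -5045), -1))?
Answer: Rational(-6759, 13682) ≈ -0.49401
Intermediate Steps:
Mul(Add(-34423, 47941), Pow(Add(-22319, -5045), -1)) = Mul(13518, Pow(-27364, -1)) = Mul(13518, Rational(-1, 27364)) = Rational(-6759, 13682)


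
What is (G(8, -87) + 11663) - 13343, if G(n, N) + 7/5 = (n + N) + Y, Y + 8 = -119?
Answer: -9437/5 ≈ -1887.4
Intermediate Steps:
Y = -127 (Y = -8 - 119 = -127)
G(n, N) = -642/5 + N + n (G(n, N) = -7/5 + ((n + N) - 127) = -7/5 + ((N + n) - 127) = -7/5 + (-127 + N + n) = -642/5 + N + n)
(G(8, -87) + 11663) - 13343 = ((-642/5 - 87 + 8) + 11663) - 13343 = (-1037/5 + 11663) - 13343 = 57278/5 - 13343 = -9437/5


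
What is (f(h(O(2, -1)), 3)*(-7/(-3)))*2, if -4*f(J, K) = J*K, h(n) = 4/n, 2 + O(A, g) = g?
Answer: 14/3 ≈ 4.6667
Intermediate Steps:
O(A, g) = -2 + g
f(J, K) = -J*K/4
(f(h(O(2, -1)), 3)*(-7/(-3)))*2 = ((-¼*4/(-2 - 1)*3)*(-7/(-3)))*2 = ((-¼*4/(-3)*3)*(-7*(-⅓)))*2 = (-¼*4*(-⅓)*3*(7/3))*2 = (-¼*(-4/3)*3*(7/3))*2 = (1*(7/3))*2 = (7/3)*2 = 14/3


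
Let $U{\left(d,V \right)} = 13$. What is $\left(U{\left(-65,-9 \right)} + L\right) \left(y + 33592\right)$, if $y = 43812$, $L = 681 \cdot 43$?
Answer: $2267627584$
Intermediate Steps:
$L = 29283$
$\left(U{\left(-65,-9 \right)} + L\right) \left(y + 33592\right) = \left(13 + 29283\right) \left(43812 + 33592\right) = 29296 \cdot 77404 = 2267627584$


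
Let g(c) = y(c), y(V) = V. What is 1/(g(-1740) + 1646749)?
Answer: 1/1645009 ≈ 6.0790e-7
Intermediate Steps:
g(c) = c
1/(g(-1740) + 1646749) = 1/(-1740 + 1646749) = 1/1645009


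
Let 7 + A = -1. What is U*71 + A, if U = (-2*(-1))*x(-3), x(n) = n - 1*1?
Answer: -576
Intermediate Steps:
A = -8 (A = -7 - 1 = -8)
x(n) = -1 + n (x(n) = n - 1 = -1 + n)
U = -8 (U = (-2*(-1))*(-1 - 3) = 2*(-4) = -8)
U*71 + A = -8*71 - 8 = -568 - 8 = -576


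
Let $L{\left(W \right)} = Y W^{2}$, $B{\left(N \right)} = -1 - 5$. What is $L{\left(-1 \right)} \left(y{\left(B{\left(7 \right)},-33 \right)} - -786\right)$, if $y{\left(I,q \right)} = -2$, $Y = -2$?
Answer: $-1568$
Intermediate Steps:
$B{\left(N \right)} = -6$ ($B{\left(N \right)} = -1 - 5 = -6$)
$L{\left(W \right)} = - 2 W^{2}$
$L{\left(-1 \right)} \left(y{\left(B{\left(7 \right)},-33 \right)} - -786\right) = - 2 \left(-1\right)^{2} \left(-2 - -786\right) = \left(-2\right) 1 \left(-2 + 786\right) = \left(-2\right) 784 = -1568$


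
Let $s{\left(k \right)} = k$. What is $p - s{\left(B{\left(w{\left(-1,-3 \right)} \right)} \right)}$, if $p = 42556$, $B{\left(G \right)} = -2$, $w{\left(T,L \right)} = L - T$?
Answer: $42558$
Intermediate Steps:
$p - s{\left(B{\left(w{\left(-1,-3 \right)} \right)} \right)} = 42556 - -2 = 42556 + 2 = 42558$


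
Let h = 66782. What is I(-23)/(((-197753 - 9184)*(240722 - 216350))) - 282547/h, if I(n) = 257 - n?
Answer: -356254232762867/84203229410262 ≈ -4.2309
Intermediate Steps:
I(-23)/(((-197753 - 9184)*(240722 - 216350))) - 282547/h = (257 - 1*(-23))/(((-197753 - 9184)*(240722 - 216350))) - 282547/66782 = (257 + 23)/((-206937*24372)) - 282547*1/66782 = 280/(-5043468564) - 282547/66782 = 280*(-1/5043468564) - 282547/66782 = -70/1260867141 - 282547/66782 = -356254232762867/84203229410262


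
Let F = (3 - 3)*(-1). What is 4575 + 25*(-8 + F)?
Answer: 4375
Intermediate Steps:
F = 0 (F = 0*(-1) = 0)
4575 + 25*(-8 + F) = 4575 + 25*(-8 + 0) = 4575 + 25*(-8) = 4575 - 200 = 4375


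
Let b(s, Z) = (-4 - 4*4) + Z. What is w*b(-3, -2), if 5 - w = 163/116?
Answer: -4587/58 ≈ -79.086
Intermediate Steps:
b(s, Z) = -20 + Z (b(s, Z) = (-4 - 16) + Z = -20 + Z)
w = 417/116 (w = 5 - 163/116 = 417/116 ≈ 3.5948)
w*b(-3, -2) = 417*(-20 - 2)/116 = (417/116)*(-22) = -4587/58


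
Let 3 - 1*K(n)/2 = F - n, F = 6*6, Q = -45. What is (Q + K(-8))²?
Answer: 16129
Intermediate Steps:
F = 36
K(n) = -66 + 2*n (K(n) = 6 - 2*(36 - n) = 6 + (-72 + 2*n) = -66 + 2*n)
(Q + K(-8))² = (-45 + (-66 + 2*(-8)))² = (-45 + (-66 - 16))² = (-45 - 82)² = (-127)² = 16129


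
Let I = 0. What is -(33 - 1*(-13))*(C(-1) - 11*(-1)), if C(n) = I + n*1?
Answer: -460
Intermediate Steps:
C(n) = n (C(n) = 0 + n*1 = 0 + n = n)
-(33 - 1*(-13))*(C(-1) - 11*(-1)) = -(33 - 1*(-13))*(-1 - 11*(-1)) = -(33 + 13)*(-1 + 11) = -46*10 = -1*460 = -460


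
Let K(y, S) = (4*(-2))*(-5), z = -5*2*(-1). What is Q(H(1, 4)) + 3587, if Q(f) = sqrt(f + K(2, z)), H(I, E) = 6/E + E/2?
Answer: 3587 + sqrt(174)/2 ≈ 3593.6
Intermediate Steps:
z = 10 (z = -10*(-1) = 10)
K(y, S) = 40 (K(y, S) = -8*(-5) = 40)
H(I, E) = E/2 + 6/E (H(I, E) = 6/E + E*(1/2) = 6/E + E/2 = E/2 + 6/E)
Q(f) = sqrt(40 + f) (Q(f) = sqrt(f + 40) = sqrt(40 + f))
Q(H(1, 4)) + 3587 = sqrt(40 + ((1/2)*4 + 6/4)) + 3587 = sqrt(40 + (2 + 6*(1/4))) + 3587 = sqrt(40 + (2 + 3/2)) + 3587 = sqrt(40 + 7/2) + 3587 = sqrt(87/2) + 3587 = sqrt(174)/2 + 3587 = 3587 + sqrt(174)/2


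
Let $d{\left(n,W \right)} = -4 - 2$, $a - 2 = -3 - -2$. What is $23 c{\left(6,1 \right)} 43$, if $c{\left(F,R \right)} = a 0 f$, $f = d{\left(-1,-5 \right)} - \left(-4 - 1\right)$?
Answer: $0$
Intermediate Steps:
$a = 1$ ($a = 2 - 1 = 1$)
$d{\left(n,W \right)} = -6$ ($d{\left(n,W \right)} = -4 - 2 = -6$)
$f = -1$ ($f = -6 - \left(-4 - 1\right) = -6 - -5 = -6 + 5 = -1$)
$c{\left(F,R \right)} = 0$ ($c{\left(F,R \right)} = 1 \cdot 0 \left(-1\right) = 0 \left(-1\right) = 0$)
$23 c{\left(6,1 \right)} 43 = 23 \cdot 0 \cdot 43 = 0 \cdot 43 = 0$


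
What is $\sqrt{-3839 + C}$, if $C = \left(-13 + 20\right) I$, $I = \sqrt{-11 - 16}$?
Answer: $\sqrt{-3839 + 21 i \sqrt{3}} \approx 0.2935 + 61.96 i$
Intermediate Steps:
$I = 3 i \sqrt{3}$ ($I = \sqrt{-27} = 3 i \sqrt{3} \approx 5.1962 i$)
$C = 21 i \sqrt{3}$ ($C = \left(-13 + 20\right) 3 i \sqrt{3} = 7 \cdot 3 i \sqrt{3} = 21 i \sqrt{3} \approx 36.373 i$)
$\sqrt{-3839 + C} = \sqrt{-3839 + 21 i \sqrt{3}}$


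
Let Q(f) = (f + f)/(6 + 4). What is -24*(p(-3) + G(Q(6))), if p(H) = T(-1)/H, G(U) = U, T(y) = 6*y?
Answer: -384/5 ≈ -76.800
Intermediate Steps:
Q(f) = f/5 (Q(f) = (2*f)/10 = (2*f)*(1/10) = f/5)
p(H) = -6/H (p(H) = (6*(-1))/H = -6/H)
-24*(p(-3) + G(Q(6))) = -24*(-6/(-3) + (1/5)*6) = -24*(-6*(-1/3) + 6/5) = -24*(2 + 6/5) = -24*16/5 = -384/5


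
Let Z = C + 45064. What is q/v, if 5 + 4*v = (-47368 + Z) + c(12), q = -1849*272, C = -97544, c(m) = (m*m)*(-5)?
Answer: 2011712/100573 ≈ 20.003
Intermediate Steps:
c(m) = -5*m² (c(m) = m²*(-5) = -5*m²)
q = -502928
Z = -52480 (Z = -97544 + 45064 = -52480)
v = -100573/4 (v = -5/4 + ((-47368 - 52480) - 5*12²)/4 = -5/4 + (-99848 - 5*144)/4 = -5/4 + (-99848 - 720)/4 = -5/4 + (¼)*(-100568) = -5/4 - 25142 = -100573/4 ≈ -25143.)
q/v = -502928/(-100573/4) = -502928*(-4/100573) = 2011712/100573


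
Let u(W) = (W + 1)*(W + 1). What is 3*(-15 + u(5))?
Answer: 63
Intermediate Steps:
u(W) = (1 + W)² (u(W) = (1 + W)*(1 + W) = (1 + W)²)
3*(-15 + u(5)) = 3*(-15 + (1 + 5)²) = 3*(-15 + 6²) = 3*(-15 + 36) = 3*21 = 63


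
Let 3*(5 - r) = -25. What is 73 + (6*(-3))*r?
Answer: -167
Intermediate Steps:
r = 40/3 (r = 5 - ⅓*(-25) = 5 + 25/3 = 40/3 ≈ 13.333)
73 + (6*(-3))*r = 73 + (6*(-3))*(40/3) = 73 - 18*40/3 = 73 - 240 = -167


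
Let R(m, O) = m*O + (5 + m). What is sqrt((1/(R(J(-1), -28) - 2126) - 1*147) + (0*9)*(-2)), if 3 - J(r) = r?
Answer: 4*I*sqrt(45647691)/2229 ≈ 12.124*I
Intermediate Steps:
J(r) = 3 - r
R(m, O) = 5 + m + O*m (R(m, O) = O*m + (5 + m) = 5 + m + O*m)
sqrt((1/(R(J(-1), -28) - 2126) - 1*147) + (0*9)*(-2)) = sqrt((1/((5 + (3 - 1*(-1)) - 28*(3 - 1*(-1))) - 2126) - 1*147) + (0*9)*(-2)) = sqrt((1/((5 + (3 + 1) - 28*(3 + 1)) - 2126) - 147) + 0*(-2)) = sqrt((1/((5 + 4 - 28*4) - 2126) - 147) + 0) = sqrt((1/((5 + 4 - 112) - 2126) - 147) + 0) = sqrt((1/(-103 - 2126) - 147) + 0) = sqrt((1/(-2229) - 147) + 0) = sqrt((-1/2229 - 147) + 0) = sqrt(-327664/2229 + 0) = sqrt(-327664/2229) = 4*I*sqrt(45647691)/2229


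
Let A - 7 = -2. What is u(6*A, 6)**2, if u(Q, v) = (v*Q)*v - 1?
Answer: 1164241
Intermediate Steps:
A = 5 (A = 7 - 2 = 5)
u(Q, v) = -1 + Q*v**2 (u(Q, v) = (Q*v)*v - 1 = Q*v**2 - 1 = -1 + Q*v**2)
u(6*A, 6)**2 = (-1 + (6*5)*6**2)**2 = (-1 + 30*36)**2 = (-1 + 1080)**2 = 1079**2 = 1164241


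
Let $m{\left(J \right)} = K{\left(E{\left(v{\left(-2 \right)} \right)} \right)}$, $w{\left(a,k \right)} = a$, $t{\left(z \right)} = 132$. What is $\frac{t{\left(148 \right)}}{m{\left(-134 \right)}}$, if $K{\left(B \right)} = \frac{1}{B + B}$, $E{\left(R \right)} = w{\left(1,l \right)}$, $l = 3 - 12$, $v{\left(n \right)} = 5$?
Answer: $264$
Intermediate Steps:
$l = -9$ ($l = 3 - 12 = -9$)
$E{\left(R \right)} = 1$
$K{\left(B \right)} = \frac{1}{2 B}$
$m{\left(J \right)} = \frac{1}{2}$ ($m{\left(J \right)} = \frac{1}{2 \cdot 1} = \frac{1}{2} \cdot 1 = \frac{1}{2}$)
$\frac{t{\left(148 \right)}}{m{\left(-134 \right)}} = 132 \frac{1}{\frac{1}{2}} = 132 \cdot 2 = 264$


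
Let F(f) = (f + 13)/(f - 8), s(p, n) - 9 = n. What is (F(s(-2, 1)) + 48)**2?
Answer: 14161/4 ≈ 3540.3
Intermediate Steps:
s(p, n) = 9 + n
F(f) = (13 + f)/(-8 + f)
(F(s(-2, 1)) + 48)**2 = ((13 + (9 + 1))/(-8 + (9 + 1)) + 48)**2 = ((13 + 10)/(-8 + 10) + 48)**2 = (23/2 + 48)**2 = (119/2)**2 = 14161/4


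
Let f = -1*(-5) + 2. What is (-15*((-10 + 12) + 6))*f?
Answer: -840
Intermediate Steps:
f = 7 (f = 5 + 2 = 7)
(-15*((-10 + 12) + 6))*f = -15*((-10 + 12) + 6)*7 = -15*(2 + 6)*7 = -15*8*7 = -120*7 = -840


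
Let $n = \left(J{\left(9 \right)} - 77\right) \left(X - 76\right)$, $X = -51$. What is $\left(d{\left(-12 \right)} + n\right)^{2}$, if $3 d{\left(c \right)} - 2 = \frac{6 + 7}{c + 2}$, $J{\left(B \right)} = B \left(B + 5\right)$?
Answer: $\frac{34850542489}{900} \approx 3.8723 \cdot 10^{7}$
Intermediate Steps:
$J{\left(B \right)} = B \left(5 + B\right)$
$d{\left(c \right)} = \frac{2}{3} + \frac{13}{3 \left(2 + c\right)}$ ($d{\left(c \right)} = \frac{2}{3} + \frac{\left(6 + 7\right) \frac{1}{c + 2}}{3} = \frac{2}{3} + \frac{13 \frac{1}{2 + c}}{3} = \frac{2}{3} + \frac{13}{3 \left(2 + c\right)}$)
$n = -6223$ ($n = \left(9 \left(5 + 9\right) - 77\right) \left(-51 - 76\right) = \left(9 \cdot 14 - 77\right) \left(-127\right) = \left(126 - 77\right) \left(-127\right) = 49 \left(-127\right) = -6223$)
$\left(d{\left(-12 \right)} + n\right)^{2} = \left(\frac{17 + 2 \left(-12\right)}{3 \left(2 - 12\right)} - 6223\right)^{2} = \left(\frac{17 - 24}{3 \left(-10\right)} - 6223\right)^{2} = \left(\frac{1}{3} \left(- \frac{1}{10}\right) \left(-7\right) - 6223\right)^{2} = \left(\frac{7}{30} - 6223\right)^{2} = \left(- \frac{186683}{30}\right)^{2} = \frac{34850542489}{900}$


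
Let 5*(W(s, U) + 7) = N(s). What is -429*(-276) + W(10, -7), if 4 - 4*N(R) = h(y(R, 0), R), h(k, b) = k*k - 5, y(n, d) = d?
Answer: 2367949/20 ≈ 1.1840e+5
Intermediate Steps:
h(k, b) = -5 + k² (h(k, b) = k² - 5 = -5 + k²)
N(R) = 9/4 (N(R) = 1 - (-5 + 0²)/4 = 1 - (-5 + 0)/4 = 1 - ¼*(-5) = 1 + 5/4 = 9/4)
W(s, U) = -131/20 (W(s, U) = -7 + (⅕)*(9/4) = -7 + 9/20 = -131/20)
-429*(-276) + W(10, -7) = -429*(-276) - 131/20 = 118404 - 131/20 = 2367949/20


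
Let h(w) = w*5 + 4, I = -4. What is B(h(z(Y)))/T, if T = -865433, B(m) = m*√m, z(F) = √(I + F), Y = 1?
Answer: -(4 + 5*I*√3)^(3/2)/865433 ≈ 4.6281e-6 - 3.3728e-5*I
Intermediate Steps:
z(F) = √(-4 + F)
h(w) = 4 + 5*w (h(w) = 5*w + 4 = 4 + 5*w)
B(m) = m^(3/2)
B(h(z(Y)))/T = (4 + 5*√(-4 + 1))^(3/2)/(-865433) = (4 + 5*√(-3))^(3/2)*(-1/865433) = (4 + 5*(I*√3))^(3/2)*(-1/865433) = (4 + 5*I*√3)^(3/2)*(-1/865433) = -(4 + 5*I*√3)^(3/2)/865433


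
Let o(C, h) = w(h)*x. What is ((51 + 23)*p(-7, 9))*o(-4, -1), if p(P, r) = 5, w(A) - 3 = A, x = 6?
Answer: 4440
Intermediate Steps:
w(A) = 3 + A
o(C, h) = 18 + 6*h (o(C, h) = (3 + h)*6 = 18 + 6*h)
((51 + 23)*p(-7, 9))*o(-4, -1) = ((51 + 23)*5)*(18 + 6*(-1)) = (74*5)*(18 - 6) = 370*12 = 4440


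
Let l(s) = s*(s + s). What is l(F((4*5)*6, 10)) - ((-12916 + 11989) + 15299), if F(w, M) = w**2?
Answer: 414705628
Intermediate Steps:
l(s) = 2*s**2 (l(s) = s*(2*s) = 2*s**2)
l(F((4*5)*6, 10)) - ((-12916 + 11989) + 15299) = 2*(((4*5)*6)**2)**2 - ((-12916 + 11989) + 15299) = 2*((20*6)**2)**2 - (-927 + 15299) = 2*(120**2)**2 - 1*14372 = 2*14400**2 - 14372 = 2*207360000 - 14372 = 414720000 - 14372 = 414705628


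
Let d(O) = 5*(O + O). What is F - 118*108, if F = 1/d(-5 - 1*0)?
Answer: -637201/50 ≈ -12744.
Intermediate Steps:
d(O) = 10*O (d(O) = 5*(2*O) = 10*O)
F = -1/50 (F = 1/(10*(-5 - 1*0)) = 1/(10*(-5 + 0)) = 1/(10*(-5)) = 1/(-50) = -1/50 ≈ -0.020000)
F - 118*108 = -1/50 - 118*108 = -1/50 - 12744 = -637201/50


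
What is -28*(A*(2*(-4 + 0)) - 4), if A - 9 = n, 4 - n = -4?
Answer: 3920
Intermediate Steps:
n = 8 (n = 4 - 1*(-4) = 4 + 4 = 8)
A = 17 (A = 9 + 8 = 17)
-28*(A*(2*(-4 + 0)) - 4) = -28*(17*(2*(-4 + 0)) - 4) = -28*(17*(2*(-4)) - 4) = -28*(17*(-8) - 4) = -28*(-136 - 4) = -28*(-140) = 3920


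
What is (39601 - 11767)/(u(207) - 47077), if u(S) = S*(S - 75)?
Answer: -27834/19753 ≈ -1.4091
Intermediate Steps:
u(S) = S*(-75 + S)
(39601 - 11767)/(u(207) - 47077) = (39601 - 11767)/(207*(-75 + 207) - 47077) = 27834/(207*132 - 47077) = 27834/(27324 - 47077) = 27834/(-19753) = 27834*(-1/19753) = -27834/19753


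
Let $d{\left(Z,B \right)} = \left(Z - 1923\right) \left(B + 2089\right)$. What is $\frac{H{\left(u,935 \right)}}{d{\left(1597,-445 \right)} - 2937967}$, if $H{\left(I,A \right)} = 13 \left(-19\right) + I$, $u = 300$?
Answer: $- \frac{53}{3473911} \approx -1.5257 \cdot 10^{-5}$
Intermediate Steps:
$d{\left(Z,B \right)} = \left(-1923 + Z\right) \left(2089 + B\right)$
$H{\left(I,A \right)} = -247 + I$
$\frac{H{\left(u,935 \right)}}{d{\left(1597,-445 \right)} - 2937967} = \frac{-247 + 300}{\left(-4017147 - -855735 + 2089 \cdot 1597 - 710665\right) - 2937967} = \frac{53}{\left(-4017147 + 855735 + 3336133 - 710665\right) - 2937967} = \frac{53}{-535944 - 2937967} = \frac{53}{-3473911} = 53 \left(- \frac{1}{3473911}\right) = - \frac{53}{3473911}$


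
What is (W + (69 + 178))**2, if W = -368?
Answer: 14641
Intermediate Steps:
(W + (69 + 178))**2 = (-368 + (69 + 178))**2 = (-368 + 247)**2 = (-121)**2 = 14641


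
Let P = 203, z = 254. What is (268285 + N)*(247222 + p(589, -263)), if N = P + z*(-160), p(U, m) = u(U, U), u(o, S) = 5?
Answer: 56330177496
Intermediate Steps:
p(U, m) = 5
N = -40437 (N = 203 + 254*(-160) = 203 - 40640 = -40437)
(268285 + N)*(247222 + p(589, -263)) = (268285 - 40437)*(247222 + 5) = 227848*247227 = 56330177496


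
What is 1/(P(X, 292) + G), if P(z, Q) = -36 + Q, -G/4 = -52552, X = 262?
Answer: 1/210464 ≈ 4.7514e-6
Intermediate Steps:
G = 210208 (G = -4*(-52552) = 210208)
1/(P(X, 292) + G) = 1/((-36 + 292) + 210208) = 1/(256 + 210208) = 1/210464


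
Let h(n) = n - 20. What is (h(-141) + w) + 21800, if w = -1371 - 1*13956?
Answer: 6312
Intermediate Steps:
w = -15327 (w = -1371 - 13956 = -15327)
h(n) = -20 + n
(h(-141) + w) + 21800 = ((-20 - 141) - 15327) + 21800 = (-161 - 15327) + 21800 = -15488 + 21800 = 6312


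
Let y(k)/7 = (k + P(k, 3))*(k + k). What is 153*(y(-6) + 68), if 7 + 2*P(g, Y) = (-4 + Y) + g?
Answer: 177480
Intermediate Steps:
P(g, Y) = -11/2 + Y/2 + g/2 (P(g, Y) = -7/2 + ((-4 + Y) + g)/2 = -7/2 + (-4 + Y + g)/2 = -7/2 + (-2 + Y/2 + g/2) = -11/2 + Y/2 + g/2)
y(k) = 14*k*(-4 + 3*k/2) (y(k) = 7*((k + (-11/2 + (1/2)*3 + k/2))*(k + k)) = 7*((k + (-11/2 + 3/2 + k/2))*(2*k)) = 7*((k + (-4 + k/2))*(2*k)) = 7*((-4 + 3*k/2)*(2*k)) = 7*(2*k*(-4 + 3*k/2)) = 14*k*(-4 + 3*k/2))
153*(y(-6) + 68) = 153*(7*(-6)*(-8 + 3*(-6)) + 68) = 153*(7*(-6)*(-8 - 18) + 68) = 153*(7*(-6)*(-26) + 68) = 153*(1092 + 68) = 153*1160 = 177480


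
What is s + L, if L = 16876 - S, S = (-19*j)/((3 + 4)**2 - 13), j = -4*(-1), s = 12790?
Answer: 267013/9 ≈ 29668.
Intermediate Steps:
j = 4
S = -19/9 (S = (-19*4)/((3 + 4)**2 - 13) = -76/(7**2 - 13) = -76/(49 - 13) = -76/36 = -76*1/36 = -19/9 ≈ -2.1111)
L = 151903/9 (L = 16876 - 1*(-19/9) = 16876 + 19/9 = 151903/9 ≈ 16878.)
s + L = 12790 + 151903/9 = 267013/9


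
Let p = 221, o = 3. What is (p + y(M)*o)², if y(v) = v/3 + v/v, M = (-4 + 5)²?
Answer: 50625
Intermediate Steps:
M = 1 (M = 1² = 1)
y(v) = 1 + v/3 (y(v) = v*(⅓) + 1 = v/3 + 1 = 1 + v/3)
(p + y(M)*o)² = (221 + (1 + (⅓)*1)*3)² = (221 + (1 + ⅓)*3)² = (221 + (4/3)*3)² = (221 + 4)² = 225² = 50625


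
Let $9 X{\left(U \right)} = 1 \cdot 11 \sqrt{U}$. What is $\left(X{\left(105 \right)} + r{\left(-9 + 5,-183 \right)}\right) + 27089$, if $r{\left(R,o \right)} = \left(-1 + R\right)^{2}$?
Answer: $27114 + \frac{11 \sqrt{105}}{9} \approx 27127.0$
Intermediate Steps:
$X{\left(U \right)} = \frac{11 \sqrt{U}}{9}$ ($X{\left(U \right)} = \frac{1 \cdot 11 \sqrt{U}}{9} = \frac{11 \sqrt{U}}{9}$)
$\left(X{\left(105 \right)} + r{\left(-9 + 5,-183 \right)}\right) + 27089 = \left(\frac{11 \sqrt{105}}{9} + \left(-1 + \left(-9 + 5\right)\right)^{2}\right) + 27089 = \left(\frac{11 \sqrt{105}}{9} + \left(-1 - 4\right)^{2}\right) + 27089 = \left(\frac{11 \sqrt{105}}{9} + \left(-5\right)^{2}\right) + 27089 = \left(\frac{11 \sqrt{105}}{9} + 25\right) + 27089 = \left(25 + \frac{11 \sqrt{105}}{9}\right) + 27089 = 27114 + \frac{11 \sqrt{105}}{9}$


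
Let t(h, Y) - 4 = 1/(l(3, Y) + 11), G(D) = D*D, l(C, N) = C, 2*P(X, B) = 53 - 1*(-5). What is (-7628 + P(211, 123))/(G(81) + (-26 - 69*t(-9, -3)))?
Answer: -106386/87557 ≈ -1.2150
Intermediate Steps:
P(X, B) = 29 (P(X, B) = (53 - 1*(-5))/2 = (53 + 5)/2 = (½)*58 = 29)
G(D) = D²
t(h, Y) = 57/14 (t(h, Y) = 4 + 1/(3 + 11) = 4 + 1/14 = 57/14)
(-7628 + P(211, 123))/(G(81) + (-26 - 69*t(-9, -3))) = (-7628 + 29)/(81² + (-26 - 69*57/14)) = -7599/(6561 + (-26 - 3933/14)) = -7599/(6561 - 4297/14) = -7599/87557/14 = -7599*14/87557 = -106386/87557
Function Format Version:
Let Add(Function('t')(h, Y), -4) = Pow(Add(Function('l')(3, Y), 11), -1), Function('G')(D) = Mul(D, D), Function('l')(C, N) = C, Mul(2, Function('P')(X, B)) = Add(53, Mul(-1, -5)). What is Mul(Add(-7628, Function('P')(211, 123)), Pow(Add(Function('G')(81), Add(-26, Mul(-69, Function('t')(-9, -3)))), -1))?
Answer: Rational(-106386, 87557) ≈ -1.2150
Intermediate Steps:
Function('P')(X, B) = 29 (Function('P')(X, B) = Mul(Rational(1, 2), Add(53, Mul(-1, -5))) = Mul(Rational(1, 2), Add(53, 5)) = Mul(Rational(1, 2), 58) = 29)
Function('G')(D) = Pow(D, 2)
Function('t')(h, Y) = Rational(57, 14) (Function('t')(h, Y) = Add(4, Pow(Add(3, 11), -1)) = Add(4, Pow(14, -1)) = Add(4, Rational(1, 14)) = Rational(57, 14))
Mul(Add(-7628, Function('P')(211, 123)), Pow(Add(Function('G')(81), Add(-26, Mul(-69, Function('t')(-9, -3)))), -1)) = Mul(Add(-7628, 29), Pow(Add(Pow(81, 2), Add(-26, Mul(-69, Rational(57, 14)))), -1)) = Mul(-7599, Pow(Add(6561, Add(-26, Rational(-3933, 14))), -1)) = Mul(-7599, Pow(Add(6561, Rational(-4297, 14)), -1)) = Mul(-7599, Pow(Rational(87557, 14), -1)) = Mul(-7599, Rational(14, 87557)) = Rational(-106386, 87557)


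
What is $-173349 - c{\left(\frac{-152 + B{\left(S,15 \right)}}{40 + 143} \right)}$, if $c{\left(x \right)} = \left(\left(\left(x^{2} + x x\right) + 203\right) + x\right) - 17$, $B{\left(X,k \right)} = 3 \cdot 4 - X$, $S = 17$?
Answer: $- \frac{5811534182}{33489} \approx -1.7354 \cdot 10^{5}$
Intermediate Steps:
$B{\left(X,k \right)} = 12 - X$
$c{\left(x \right)} = 186 + x + 2 x^{2}$ ($c{\left(x \right)} = \left(\left(\left(x^{2} + x^{2}\right) + 203\right) + x\right) - 17 = \left(\left(2 x^{2} + 203\right) + x\right) - 17 = \left(\left(203 + 2 x^{2}\right) + x\right) - 17 = \left(203 + x + 2 x^{2}\right) - 17 = 186 + x + 2 x^{2}$)
$-173349 - c{\left(\frac{-152 + B{\left(S,15 \right)}}{40 + 143} \right)} = -173349 - \left(186 + \frac{-152 + \left(12 - 17\right)}{40 + 143} + 2 \left(\frac{-152 + \left(12 - 17\right)}{40 + 143}\right)^{2}\right) = -173349 - \left(186 + \frac{-152 + \left(12 - 17\right)}{183} + 2 \left(\frac{-152 + \left(12 - 17\right)}{183}\right)^{2}\right) = -173349 - \left(186 + \left(-152 - 5\right) \frac{1}{183} + 2 \left(\left(-152 - 5\right) \frac{1}{183}\right)^{2}\right) = -173349 - \left(186 - \frac{157}{183} + 2 \left(\left(-157\right) \frac{1}{183}\right)^{2}\right) = -173349 - \left(186 - \frac{157}{183} + 2 \left(- \frac{157}{183}\right)^{2}\right) = -173349 - \left(186 - \frac{157}{183} + 2 \cdot \frac{24649}{33489}\right) = -173349 - \left(186 - \frac{157}{183} + \frac{49298}{33489}\right) = -173349 - \frac{6249521}{33489} = - \frac{5811534182}{33489}$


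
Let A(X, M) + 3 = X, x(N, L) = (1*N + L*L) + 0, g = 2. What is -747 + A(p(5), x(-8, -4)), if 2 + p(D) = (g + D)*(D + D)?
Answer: -682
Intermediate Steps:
x(N, L) = N + L**2 (x(N, L) = (N + L**2) + 0 = N + L**2)
p(D) = -2 + 2*D*(2 + D) (p(D) = -2 + (2 + D)*(D + D) = -2 + (2 + D)*(2*D) = -2 + 2*D*(2 + D))
A(X, M) = -3 + X
-747 + A(p(5), x(-8, -4)) = -747 + (-3 + (-2 + 2*5**2 + 4*5)) = -747 + (-3 + (-2 + 2*25 + 20)) = -747 + (-3 + (-2 + 50 + 20)) = -747 + (-3 + 68) = -747 + 65 = -682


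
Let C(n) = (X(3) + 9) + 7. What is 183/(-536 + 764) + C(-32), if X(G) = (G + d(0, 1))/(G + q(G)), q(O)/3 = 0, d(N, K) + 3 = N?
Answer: 1277/76 ≈ 16.803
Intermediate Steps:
d(N, K) = -3 + N
q(O) = 0 (q(O) = 3*0 = 0)
X(G) = (-3 + G)/G (X(G) = (G + (-3 + 0))/(G + 0) = (G - 3)/G = (-3 + G)/G)
C(n) = 16 (C(n) = ((-3 + 3)/3 + 9) + 7 = ((⅓)*0 + 9) + 7 = (0 + 9) + 7 = 9 + 7 = 16)
183/(-536 + 764) + C(-32) = 183/(-536 + 764) + 16 = 183/228 + 16 = 183*(1/228) + 16 = 61/76 + 16 = 1277/76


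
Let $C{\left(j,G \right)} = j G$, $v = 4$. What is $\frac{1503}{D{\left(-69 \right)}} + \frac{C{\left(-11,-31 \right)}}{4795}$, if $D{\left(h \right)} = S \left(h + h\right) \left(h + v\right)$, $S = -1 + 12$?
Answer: $\frac{2723557}{31541510} \approx 0.086348$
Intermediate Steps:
$C{\left(j,G \right)} = G j$
$S = 11$
$D{\left(h \right)} = 22 h \left(4 + h\right)$ ($D{\left(h \right)} = 11 \left(h + h\right) \left(h + 4\right) = 11 \cdot 2 h \left(4 + h\right) = 22 h \left(4 + h\right)$)
$\frac{1503}{D{\left(-69 \right)}} + \frac{C{\left(-11,-31 \right)}}{4795} = \frac{1503}{22 \left(-69\right) \left(4 - 69\right)} + \frac{\left(-31\right) \left(-11\right)}{4795} = \frac{1503}{22 \left(-69\right) \left(-65\right)} + 341 \cdot \frac{1}{4795} = \frac{1503}{98670} + \frac{341}{4795} = 1503 \cdot \frac{1}{98670} + \frac{341}{4795} = \frac{501}{32890} + \frac{341}{4795} = \frac{2723557}{31541510}$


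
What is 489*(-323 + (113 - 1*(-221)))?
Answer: 5379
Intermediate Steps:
489*(-323 + (113 - 1*(-221))) = 489*(-323 + (113 + 221)) = 489*(-323 + 334) = 489*11 = 5379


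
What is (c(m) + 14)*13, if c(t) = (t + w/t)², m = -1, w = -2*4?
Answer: 819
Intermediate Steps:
w = -8
c(t) = (t - 8/t)²
(c(m) + 14)*13 = ((-8 + (-1)²)²/(-1)² + 14)*13 = (1*(-8 + 1)² + 14)*13 = (1*(-7)² + 14)*13 = (1*49 + 14)*13 = (49 + 14)*13 = 63*13 = 819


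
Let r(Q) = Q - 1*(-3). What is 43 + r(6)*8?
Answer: 115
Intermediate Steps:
r(Q) = 3 + Q (r(Q) = Q + 3 = 3 + Q)
43 + r(6)*8 = 43 + (3 + 6)*8 = 43 + 9*8 = 43 + 72 = 115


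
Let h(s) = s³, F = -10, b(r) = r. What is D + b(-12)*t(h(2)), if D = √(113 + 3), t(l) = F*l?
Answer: 960 + 2*√29 ≈ 970.77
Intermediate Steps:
t(l) = -10*l
D = 2*√29 (D = √116 = 2*√29 ≈ 10.770)
D + b(-12)*t(h(2)) = 2*√29 - (-120)*2³ = 2*√29 - (-120)*8 = 2*√29 - 12*(-80) = 2*√29 + 960 = 960 + 2*√29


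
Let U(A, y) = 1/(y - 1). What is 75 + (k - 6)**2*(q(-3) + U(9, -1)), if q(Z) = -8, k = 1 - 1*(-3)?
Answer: 41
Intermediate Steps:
U(A, y) = 1/(-1 + y)
k = 4 (k = 1 + 3 = 4)
75 + (k - 6)**2*(q(-3) + U(9, -1)) = 75 + (4 - 6)**2*(-8 + 1/(-1 - 1)) = 75 + (-2)**2*(-8 + 1/(-2)) = 75 + 4*(-8 - 1/2) = 75 + 4*(-17/2) = 75 - 34 = 41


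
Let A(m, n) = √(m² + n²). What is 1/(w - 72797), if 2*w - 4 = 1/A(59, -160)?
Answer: -8467805580/616413907196099 - 2*√29081/616413907196099 ≈ -1.3737e-5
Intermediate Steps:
w = 2 + √29081/58162 (w = 2 + 1/(2*(√(59² + (-160)²))) = 2 + 1/(2*(√(3481 + 25600))) = 2 + 1/(2*(√29081)) = 2 + (√29081/29081)/2 = 2 + √29081/58162 ≈ 2.0029)
1/(w - 72797) = 1/((2 + √29081/58162) - 72797) = 1/(-72795 + √29081/58162)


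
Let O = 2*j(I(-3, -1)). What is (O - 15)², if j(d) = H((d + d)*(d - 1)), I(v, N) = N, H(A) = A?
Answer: 49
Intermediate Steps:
j(d) = 2*d*(-1 + d) (j(d) = (d + d)*(d - 1) = (2*d)*(-1 + d) = 2*d*(-1 + d))
O = 8 (O = 2*(2*(-1)*(-1 - 1)) = 2*(2*(-1)*(-2)) = 2*4 = 8)
(O - 15)² = (8 - 15)² = (-7)² = 49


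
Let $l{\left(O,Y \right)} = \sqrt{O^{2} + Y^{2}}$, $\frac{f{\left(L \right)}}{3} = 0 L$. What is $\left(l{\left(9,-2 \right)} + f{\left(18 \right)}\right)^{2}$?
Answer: $85$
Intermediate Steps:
$f{\left(L \right)} = 0$ ($f{\left(L \right)} = 3 \cdot 0 L = 3 \cdot 0 = 0$)
$\left(l{\left(9,-2 \right)} + f{\left(18 \right)}\right)^{2} = \left(\sqrt{9^{2} + \left(-2\right)^{2}} + 0\right)^{2} = \left(\sqrt{81 + 4} + 0\right)^{2} = \left(\sqrt{85} + 0\right)^{2} = \left(\sqrt{85}\right)^{2} = 85$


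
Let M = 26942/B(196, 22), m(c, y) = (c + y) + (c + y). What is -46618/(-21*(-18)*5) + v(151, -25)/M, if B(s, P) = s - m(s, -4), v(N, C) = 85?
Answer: -321546089/12730095 ≈ -25.259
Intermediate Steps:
m(c, y) = 2*c + 2*y
B(s, P) = 8 - s (B(s, P) = s - (2*s + 2*(-4)) = s - (2*s - 8) = s - (-8 + 2*s) = s + (8 - 2*s) = 8 - s)
M = -13471/94 (M = 26942/(8 - 1*196) = 26942/(8 - 196) = 26942/(-188) = 26942*(-1/188) = -13471/94 ≈ -143.31)
-46618/(-21*(-18)*5) + v(151, -25)/M = -46618/(-21*(-18)*5) + 85/(-13471/94) = -46618/(378*5) + 85*(-94/13471) = -46618/1890 - 7990/13471 = -46618*1/1890 - 7990/13471 = -23309/945 - 7990/13471 = -321546089/12730095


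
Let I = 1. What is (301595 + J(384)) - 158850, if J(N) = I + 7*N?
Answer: 145434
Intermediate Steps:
J(N) = 1 + 7*N
(301595 + J(384)) - 158850 = (301595 + (1 + 7*384)) - 158850 = (301595 + (1 + 2688)) - 158850 = (301595 + 2689) - 158850 = 304284 - 158850 = 145434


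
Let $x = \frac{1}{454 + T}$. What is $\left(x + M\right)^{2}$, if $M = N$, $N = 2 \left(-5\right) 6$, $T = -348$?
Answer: $\frac{40436881}{11236} \approx 3598.9$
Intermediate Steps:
$x = \frac{1}{106}$ ($x = \frac{1}{454 - 348} = \frac{1}{106} \approx 0.009434$)
$N = -60$ ($N = \left(-10\right) 6 = -60$)
$M = -60$
$\left(x + M\right)^{2} = \left(\frac{1}{106} - 60\right)^{2} = \left(- \frac{6359}{106}\right)^{2} = \frac{40436881}{11236}$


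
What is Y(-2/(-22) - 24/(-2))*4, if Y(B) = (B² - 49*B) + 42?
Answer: -195664/121 ≈ -1617.1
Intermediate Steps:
Y(B) = 42 + B² - 49*B
Y(-2/(-22) - 24/(-2))*4 = (42 + (-2/(-22) - 24/(-2))² - 49*(-2/(-22) - 24/(-2)))*4 = (42 + (-2*(-1/22) - 24*(-½))² - 49*(-2*(-1/22) - 24*(-½)))*4 = (42 + (1/11 + 12)² - 49*(1/11 + 12))*4 = (42 + (133/11)² - 49*133/11)*4 = (42 + 17689/121 - 6517/11)*4 = -48916/121*4 = -195664/121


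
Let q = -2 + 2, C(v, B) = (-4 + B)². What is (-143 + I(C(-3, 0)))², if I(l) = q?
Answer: 20449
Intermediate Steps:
q = 0
I(l) = 0
(-143 + I(C(-3, 0)))² = (-143 + 0)² = (-143)² = 20449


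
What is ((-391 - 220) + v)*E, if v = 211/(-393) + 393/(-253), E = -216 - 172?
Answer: 23652072988/99429 ≈ 2.3788e+5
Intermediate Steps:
E = -388
v = -207832/99429 (v = 211*(-1/393) + 393*(-1/253) = -211/393 - 393/253 = -207832/99429 ≈ -2.0903)
((-391 - 220) + v)*E = ((-391 - 220) - 207832/99429)*(-388) = (-611 - 207832/99429)*(-388) = -60958951/99429*(-388) = 23652072988/99429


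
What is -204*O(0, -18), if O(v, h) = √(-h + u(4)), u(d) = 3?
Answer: -204*√21 ≈ -934.85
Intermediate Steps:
O(v, h) = √(3 - h) (O(v, h) = √(-h + 3) = √(3 - h))
-204*O(0, -18) = -204*√(3 - 1*(-18)) = -204*√(3 + 18) = -204*√21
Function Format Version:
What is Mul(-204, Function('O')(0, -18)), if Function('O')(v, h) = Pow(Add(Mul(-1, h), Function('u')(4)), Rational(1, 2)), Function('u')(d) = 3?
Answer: Mul(-204, Pow(21, Rational(1, 2))) ≈ -934.85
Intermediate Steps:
Function('O')(v, h) = Pow(Add(3, Mul(-1, h)), Rational(1, 2)) (Function('O')(v, h) = Pow(Add(Mul(-1, h), 3), Rational(1, 2)) = Pow(Add(3, Mul(-1, h)), Rational(1, 2)))
Mul(-204, Function('O')(0, -18)) = Mul(-204, Pow(Add(3, Mul(-1, -18)), Rational(1, 2))) = Mul(-204, Pow(Add(3, 18), Rational(1, 2))) = Mul(-204, Pow(21, Rational(1, 2)))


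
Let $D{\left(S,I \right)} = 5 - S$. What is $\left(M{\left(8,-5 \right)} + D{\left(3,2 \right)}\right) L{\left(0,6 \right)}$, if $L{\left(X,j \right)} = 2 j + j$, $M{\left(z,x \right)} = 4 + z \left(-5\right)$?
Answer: $-612$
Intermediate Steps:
$M{\left(z,x \right)} = 4 - 5 z$
$L{\left(X,j \right)} = 3 j$
$\left(M{\left(8,-5 \right)} + D{\left(3,2 \right)}\right) L{\left(0,6 \right)} = \left(\left(4 - 40\right) + \left(5 - 3\right)\right) 3 \cdot 6 = \left(\left(4 - 40\right) + \left(5 - 3\right)\right) 18 = \left(-36 + 2\right) 18 = \left(-34\right) 18 = -612$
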